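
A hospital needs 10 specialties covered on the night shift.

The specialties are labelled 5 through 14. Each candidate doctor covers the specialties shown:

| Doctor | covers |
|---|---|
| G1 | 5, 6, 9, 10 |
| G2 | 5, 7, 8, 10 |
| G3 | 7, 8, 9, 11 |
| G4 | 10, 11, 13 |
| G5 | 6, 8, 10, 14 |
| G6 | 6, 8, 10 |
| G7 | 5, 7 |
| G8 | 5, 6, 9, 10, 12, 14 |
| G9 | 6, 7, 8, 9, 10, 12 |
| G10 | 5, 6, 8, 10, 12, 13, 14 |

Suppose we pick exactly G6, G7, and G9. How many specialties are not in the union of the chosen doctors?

3

Union of G6, G7, G9 = {5, 6, 7, 8, 9, 10, 12}.
Not covered: 11, 13, 14 — 3 specialties.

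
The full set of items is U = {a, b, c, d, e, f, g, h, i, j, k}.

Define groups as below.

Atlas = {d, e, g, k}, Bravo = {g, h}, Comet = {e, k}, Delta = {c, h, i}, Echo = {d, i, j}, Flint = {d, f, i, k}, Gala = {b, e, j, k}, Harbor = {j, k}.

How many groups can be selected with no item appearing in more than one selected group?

Bravo, Comet, Echo are pairwise disjoint (Bravo={g,h}; Comet={e,k}; Echo={d,i,j}).
Every remaining group overlaps one of these, and no 4 of the listed groups are pairwise disjoint, so 3 is the maximum.

3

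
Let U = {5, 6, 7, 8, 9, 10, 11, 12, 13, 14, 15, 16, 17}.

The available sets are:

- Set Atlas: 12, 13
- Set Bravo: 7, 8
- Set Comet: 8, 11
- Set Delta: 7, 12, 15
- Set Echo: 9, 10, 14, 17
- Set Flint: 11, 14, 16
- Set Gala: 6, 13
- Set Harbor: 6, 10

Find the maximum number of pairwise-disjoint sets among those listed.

Atlas, Bravo, Flint, Harbor are pairwise disjoint (Atlas={12,13}; Bravo={7,8}; Flint={11,14,16}; Harbor={6,10}).
Every remaining set overlaps one of these, and no 5 of the listed sets are pairwise disjoint, so 4 is the maximum.

4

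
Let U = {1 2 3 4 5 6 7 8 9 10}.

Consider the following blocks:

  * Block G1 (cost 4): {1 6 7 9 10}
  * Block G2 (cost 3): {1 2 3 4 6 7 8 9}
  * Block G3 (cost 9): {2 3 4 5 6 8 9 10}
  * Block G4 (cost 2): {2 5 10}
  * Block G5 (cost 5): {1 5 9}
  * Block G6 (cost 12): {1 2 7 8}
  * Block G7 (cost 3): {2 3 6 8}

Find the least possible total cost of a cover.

5

G2, G4 together cover every item (G2 ∪ G4 = {1, 2, 3, 4, 5, 6, 7, 8, 9, 10}); total cost 3 + 2 = 5.
No covering selection has total cost below 5.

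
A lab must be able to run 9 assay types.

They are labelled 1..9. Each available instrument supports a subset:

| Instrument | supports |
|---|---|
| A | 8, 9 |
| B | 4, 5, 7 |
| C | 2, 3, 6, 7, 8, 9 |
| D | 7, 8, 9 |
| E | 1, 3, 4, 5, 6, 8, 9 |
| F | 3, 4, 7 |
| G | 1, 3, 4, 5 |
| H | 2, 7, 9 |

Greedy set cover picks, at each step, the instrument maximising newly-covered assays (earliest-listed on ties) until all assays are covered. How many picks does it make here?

2

Greedy: pick E (covers 7 new) → pick C (covers 2 new). Total picks: 2.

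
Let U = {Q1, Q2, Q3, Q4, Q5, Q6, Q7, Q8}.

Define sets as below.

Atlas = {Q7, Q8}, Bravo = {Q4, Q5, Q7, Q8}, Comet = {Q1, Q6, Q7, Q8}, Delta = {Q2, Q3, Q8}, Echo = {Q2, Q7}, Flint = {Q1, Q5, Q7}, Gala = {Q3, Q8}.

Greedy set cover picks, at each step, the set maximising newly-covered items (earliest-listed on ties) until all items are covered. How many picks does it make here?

Greedy: pick Bravo (covers 4 new) → pick Comet (covers 2 new) → pick Delta (covers 2 new). Total picks: 3.

3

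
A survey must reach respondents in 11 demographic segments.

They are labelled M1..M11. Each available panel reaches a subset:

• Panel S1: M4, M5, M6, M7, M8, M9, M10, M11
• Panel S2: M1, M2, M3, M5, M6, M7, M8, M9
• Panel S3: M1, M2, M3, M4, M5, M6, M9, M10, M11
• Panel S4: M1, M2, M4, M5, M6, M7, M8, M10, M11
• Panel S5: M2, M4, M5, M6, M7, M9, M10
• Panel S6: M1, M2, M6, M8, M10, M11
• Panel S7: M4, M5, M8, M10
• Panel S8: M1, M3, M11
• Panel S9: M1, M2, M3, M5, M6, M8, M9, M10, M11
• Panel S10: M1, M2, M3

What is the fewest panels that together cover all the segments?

S4 and S9 together: S4 ∪ S9 = {M1, M2, M3, M4, M5, M6, M7, M8, M9, M10, M11} — every segment is covered.
No single panel has all 11 segments (the largest, S3, has 9), so 2 is optimal.

2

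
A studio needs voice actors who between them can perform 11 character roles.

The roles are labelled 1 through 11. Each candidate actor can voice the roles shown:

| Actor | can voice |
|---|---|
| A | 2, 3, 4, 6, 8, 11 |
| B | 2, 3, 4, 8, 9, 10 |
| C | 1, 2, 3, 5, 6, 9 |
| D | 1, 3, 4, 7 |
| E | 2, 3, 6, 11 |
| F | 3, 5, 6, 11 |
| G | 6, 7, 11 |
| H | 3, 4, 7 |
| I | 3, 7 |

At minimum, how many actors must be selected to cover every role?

3

Take {B, D, F}. Their union is {1, 2, 3, 4, 5, 6, 7, 8, 9, 10, 11}, which is all 11 roles.
Only B contains 10, so B is forced; the remaining 5 roles need at least 2 more actors (each remaining actor adds at most 3) — so at least 3 actors are needed, and 3 is optimal.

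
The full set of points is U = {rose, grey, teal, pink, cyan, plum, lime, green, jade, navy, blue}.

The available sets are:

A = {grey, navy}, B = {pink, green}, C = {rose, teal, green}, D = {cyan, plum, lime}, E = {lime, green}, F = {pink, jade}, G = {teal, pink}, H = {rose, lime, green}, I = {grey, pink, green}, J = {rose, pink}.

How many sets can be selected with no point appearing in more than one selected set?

4

A, C, D, F are pairwise disjoint (A={grey,navy}; C={rose,teal,green}; D={cyan,plum,lime}; F={pink,jade}).
Every remaining set overlaps one of these, and no 5 of the listed sets are pairwise disjoint, so 4 is the maximum.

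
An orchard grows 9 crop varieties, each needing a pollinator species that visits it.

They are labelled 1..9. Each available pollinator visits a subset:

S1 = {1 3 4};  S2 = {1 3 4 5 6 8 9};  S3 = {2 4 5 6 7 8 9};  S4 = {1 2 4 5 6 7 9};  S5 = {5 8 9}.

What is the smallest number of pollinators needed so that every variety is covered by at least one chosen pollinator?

2

S2 and S3 together: S2 ∪ S3 = {1, 2, 3, 4, 5, 6, 7, 8, 9} — every variety is covered.
No single pollinator has all 9 varieties (the largest, S2, has 7), so 2 is optimal.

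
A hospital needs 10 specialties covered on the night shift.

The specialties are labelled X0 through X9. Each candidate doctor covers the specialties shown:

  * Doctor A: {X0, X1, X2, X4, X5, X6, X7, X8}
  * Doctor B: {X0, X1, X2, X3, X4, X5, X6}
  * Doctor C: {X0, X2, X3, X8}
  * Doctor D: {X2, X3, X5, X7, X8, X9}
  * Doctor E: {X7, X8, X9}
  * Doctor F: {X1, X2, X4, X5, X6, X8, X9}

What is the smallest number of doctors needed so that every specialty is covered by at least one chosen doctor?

Take {B, D}. Their union is {X0, X1, X2, X3, X4, X5, X6, X7, X8, X9}, which is all 10 specialties.
No single doctor has all 10 specialties (the largest, A, has 8), so 2 is optimal.

2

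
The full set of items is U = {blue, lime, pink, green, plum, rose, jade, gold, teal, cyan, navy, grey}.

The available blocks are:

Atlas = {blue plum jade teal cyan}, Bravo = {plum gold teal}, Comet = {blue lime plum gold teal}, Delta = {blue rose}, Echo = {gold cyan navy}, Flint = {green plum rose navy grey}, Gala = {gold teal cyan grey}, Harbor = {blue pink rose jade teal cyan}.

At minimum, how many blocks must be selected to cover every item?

3

Take {Comet, Flint, Harbor}. Their union is {blue, lime, pink, green, plum, rose, jade, gold, teal, cyan, navy, grey}, which is all 12 items.
Only Comet contains lime, so Comet is forced; the remaining 7 items need at least 2 more blocks (each remaining block adds at most 4) — so at least 3 blocks are needed, and 3 is optimal.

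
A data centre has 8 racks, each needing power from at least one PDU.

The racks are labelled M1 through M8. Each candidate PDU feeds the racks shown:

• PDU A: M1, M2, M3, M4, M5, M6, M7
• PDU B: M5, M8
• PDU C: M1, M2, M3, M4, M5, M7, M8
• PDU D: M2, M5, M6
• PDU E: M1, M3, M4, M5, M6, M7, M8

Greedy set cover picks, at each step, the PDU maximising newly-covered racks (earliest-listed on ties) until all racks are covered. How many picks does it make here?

2

Greedy: pick A (covers 7 new) → pick B (covers 1 new). Total picks: 2.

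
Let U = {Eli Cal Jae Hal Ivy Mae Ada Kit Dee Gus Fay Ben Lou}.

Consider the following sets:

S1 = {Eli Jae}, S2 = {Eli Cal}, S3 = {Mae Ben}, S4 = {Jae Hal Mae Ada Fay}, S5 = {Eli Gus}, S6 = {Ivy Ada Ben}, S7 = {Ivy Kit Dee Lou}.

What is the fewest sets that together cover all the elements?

Take {S2, S3, S4, S5, S7}. Their union is {Eli, Cal, Jae, Hal, Ivy, Mae, Ada, Kit, Dee, Gus, Fay, Ben, Lou}, which is all 13 elements.
No 4 of the 7 sets cover everything (all 35 combinations miss at least one element), so 5 is optimal.

5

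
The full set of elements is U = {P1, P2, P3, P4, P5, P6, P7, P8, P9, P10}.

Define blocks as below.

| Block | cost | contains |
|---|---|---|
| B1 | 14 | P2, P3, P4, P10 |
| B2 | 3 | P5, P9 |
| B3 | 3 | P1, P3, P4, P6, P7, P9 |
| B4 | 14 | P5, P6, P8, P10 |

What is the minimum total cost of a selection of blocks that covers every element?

31

B1, B3, B4 together cover every element (B1 ∪ B3 ∪ B4 = {P1, P2, P3, P4, P5, P6, P7, P8, P9, P10}); total cost 14 + 3 + 14 = 31.
The greedy pick B3, B2, B1, B4 costs 34; no covering selection beats 31.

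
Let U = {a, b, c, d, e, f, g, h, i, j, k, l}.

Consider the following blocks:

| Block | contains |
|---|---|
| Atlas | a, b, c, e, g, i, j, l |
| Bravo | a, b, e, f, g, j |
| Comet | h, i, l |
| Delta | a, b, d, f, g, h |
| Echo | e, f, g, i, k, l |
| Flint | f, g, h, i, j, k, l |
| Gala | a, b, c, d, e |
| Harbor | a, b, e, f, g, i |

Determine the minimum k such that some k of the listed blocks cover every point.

2

Take {Flint, Gala}. Their union is {a, b, c, d, e, f, g, h, i, j, k, l}, which is all 12 points.
No single block has all 12 points (the largest, Atlas, has 8), so 2 is optimal.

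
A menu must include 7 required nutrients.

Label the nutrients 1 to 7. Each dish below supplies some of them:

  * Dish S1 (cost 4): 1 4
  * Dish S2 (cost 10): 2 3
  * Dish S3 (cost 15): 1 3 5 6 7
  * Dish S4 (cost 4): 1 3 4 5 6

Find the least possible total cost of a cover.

S2, S3, S4 together cover every nutrient (S2 ∪ S3 ∪ S4 = {1, 2, 3, 4, 5, 6, 7}); total cost 10 + 15 + 4 = 29.
No covering selection has total cost below 29.

29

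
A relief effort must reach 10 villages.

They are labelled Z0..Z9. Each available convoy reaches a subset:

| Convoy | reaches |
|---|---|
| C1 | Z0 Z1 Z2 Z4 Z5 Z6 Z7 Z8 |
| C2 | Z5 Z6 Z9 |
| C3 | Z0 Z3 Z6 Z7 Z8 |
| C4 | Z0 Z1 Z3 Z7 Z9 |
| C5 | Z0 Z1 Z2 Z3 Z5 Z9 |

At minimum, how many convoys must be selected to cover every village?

2

Take {C1, C5}. Their union is {Z0, Z1, Z2, Z3, Z4, Z5, Z6, Z7, Z8, Z9}, which is all 10 villages.
No single convoy has all 10 villages (the largest, C1, has 8), so 2 is optimal.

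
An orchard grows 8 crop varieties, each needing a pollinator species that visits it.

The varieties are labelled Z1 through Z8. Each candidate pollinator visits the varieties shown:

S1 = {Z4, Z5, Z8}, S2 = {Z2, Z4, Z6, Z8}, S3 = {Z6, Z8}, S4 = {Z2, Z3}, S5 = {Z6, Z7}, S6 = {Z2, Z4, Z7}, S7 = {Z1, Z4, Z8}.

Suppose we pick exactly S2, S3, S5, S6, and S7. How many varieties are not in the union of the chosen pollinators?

Union of S2, S3, S5, S6, S7 = {Z1, Z2, Z4, Z6, Z7, Z8}.
Not covered: Z3, Z5 — 2 varieties.

2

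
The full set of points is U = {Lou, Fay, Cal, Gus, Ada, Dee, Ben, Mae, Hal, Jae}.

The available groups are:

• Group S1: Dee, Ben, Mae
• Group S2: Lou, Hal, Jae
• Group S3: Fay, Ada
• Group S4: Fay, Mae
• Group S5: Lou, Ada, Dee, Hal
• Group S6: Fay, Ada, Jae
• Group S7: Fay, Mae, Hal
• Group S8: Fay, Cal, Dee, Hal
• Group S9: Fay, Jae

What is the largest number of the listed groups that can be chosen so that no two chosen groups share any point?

3

S1, S2, S3 are pairwise disjoint (S1={Dee,Ben,Mae}; S2={Lou,Hal,Jae}; S3={Fay,Ada}).
Every remaining group overlaps one of these, and no 4 of the listed groups are pairwise disjoint, so 3 is the maximum.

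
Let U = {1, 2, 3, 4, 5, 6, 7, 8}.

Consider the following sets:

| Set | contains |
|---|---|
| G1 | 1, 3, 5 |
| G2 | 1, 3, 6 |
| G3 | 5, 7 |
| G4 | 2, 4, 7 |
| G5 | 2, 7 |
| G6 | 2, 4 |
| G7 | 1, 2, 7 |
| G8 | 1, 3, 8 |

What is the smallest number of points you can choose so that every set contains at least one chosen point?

H = {1, 2, 5} meets every set (each contains at least one member of H), and |H| = 3.
The sets G2, G3, G6 are pairwise disjoint, so any hitting set needs a separate point for each — at least 3. Hence 3 is optimal.

3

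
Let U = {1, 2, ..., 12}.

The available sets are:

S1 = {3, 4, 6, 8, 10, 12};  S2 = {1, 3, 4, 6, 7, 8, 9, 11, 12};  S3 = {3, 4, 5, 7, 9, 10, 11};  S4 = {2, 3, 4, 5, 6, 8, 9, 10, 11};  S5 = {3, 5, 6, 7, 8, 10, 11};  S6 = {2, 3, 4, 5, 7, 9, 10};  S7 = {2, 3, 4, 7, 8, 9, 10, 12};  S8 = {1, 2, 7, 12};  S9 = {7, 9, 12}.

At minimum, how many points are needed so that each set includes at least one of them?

2

The 2 points {7, 10} hit every set.
No single point lies in every set, so at least 2 are needed and 2 is optimal.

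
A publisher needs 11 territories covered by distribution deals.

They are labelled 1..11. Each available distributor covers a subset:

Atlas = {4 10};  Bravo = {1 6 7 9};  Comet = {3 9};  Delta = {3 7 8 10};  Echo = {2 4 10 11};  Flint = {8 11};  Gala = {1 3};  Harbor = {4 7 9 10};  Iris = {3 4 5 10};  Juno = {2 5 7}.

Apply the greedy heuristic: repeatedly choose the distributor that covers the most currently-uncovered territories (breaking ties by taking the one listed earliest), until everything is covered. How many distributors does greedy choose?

4

Greedy: pick Bravo (covers 4 new) → pick Echo (covers 4 new) → pick Delta (covers 2 new) → pick Iris (covers 1 new). Total picks: 4.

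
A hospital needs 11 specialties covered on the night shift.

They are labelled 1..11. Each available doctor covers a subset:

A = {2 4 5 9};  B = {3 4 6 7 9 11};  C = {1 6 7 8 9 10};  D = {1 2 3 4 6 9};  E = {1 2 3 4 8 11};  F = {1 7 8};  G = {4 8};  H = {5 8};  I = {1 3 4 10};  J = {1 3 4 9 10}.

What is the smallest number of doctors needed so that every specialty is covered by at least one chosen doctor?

A and B and C together: A ∪ B ∪ C = {1, 2, 3, 4, 5, 6, 7, 8, 9, 10, 11} — every specialty is covered.
No 2 of the 10 doctors cover everything (all 45 combinations miss at least one specialty), so 3 is optimal.

3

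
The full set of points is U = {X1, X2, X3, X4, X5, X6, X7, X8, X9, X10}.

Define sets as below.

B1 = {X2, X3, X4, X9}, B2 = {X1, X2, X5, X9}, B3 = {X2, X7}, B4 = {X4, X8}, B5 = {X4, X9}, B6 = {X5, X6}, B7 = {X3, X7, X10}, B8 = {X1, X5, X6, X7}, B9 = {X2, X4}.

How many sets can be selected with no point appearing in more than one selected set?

3

B5, B6, B7 are pairwise disjoint (B5={X4,X9}; B6={X5,X6}; B7={X3,X7,X10}).
Every remaining set overlaps one of these, and no 4 of the listed sets are pairwise disjoint, so 3 is the maximum.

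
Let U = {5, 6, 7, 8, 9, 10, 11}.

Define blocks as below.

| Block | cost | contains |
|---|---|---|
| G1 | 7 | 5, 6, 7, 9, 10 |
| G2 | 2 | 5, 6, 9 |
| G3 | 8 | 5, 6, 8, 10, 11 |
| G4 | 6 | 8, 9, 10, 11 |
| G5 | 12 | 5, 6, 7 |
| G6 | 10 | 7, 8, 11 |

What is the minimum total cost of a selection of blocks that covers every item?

13

G1, G4 together cover every item (G1 ∪ G4 = {5, 6, 7, 8, 9, 10, 11}); total cost 7 + 6 = 13.
The greedy pick G2, G4, G1 costs 15; no covering selection beats 13.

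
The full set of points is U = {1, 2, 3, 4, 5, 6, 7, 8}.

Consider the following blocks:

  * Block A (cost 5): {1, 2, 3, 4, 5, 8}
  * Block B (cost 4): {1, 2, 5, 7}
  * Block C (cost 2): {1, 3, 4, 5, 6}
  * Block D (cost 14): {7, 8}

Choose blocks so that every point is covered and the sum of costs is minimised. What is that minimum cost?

A, B, C together cover every point (A ∪ B ∪ C = {1, 2, 3, 4, 5, 6, 7, 8}); total cost 5 + 4 + 2 = 11.
No covering selection has total cost below 11.

11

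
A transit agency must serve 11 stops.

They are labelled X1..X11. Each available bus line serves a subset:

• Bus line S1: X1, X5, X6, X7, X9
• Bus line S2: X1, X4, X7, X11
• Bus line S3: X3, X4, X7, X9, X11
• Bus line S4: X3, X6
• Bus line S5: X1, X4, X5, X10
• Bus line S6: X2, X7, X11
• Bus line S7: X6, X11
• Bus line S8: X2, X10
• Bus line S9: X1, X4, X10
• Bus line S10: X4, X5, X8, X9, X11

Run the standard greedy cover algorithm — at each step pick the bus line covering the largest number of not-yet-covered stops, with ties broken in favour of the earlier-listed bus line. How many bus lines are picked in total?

4

Greedy: pick S1 (covers 5 new) → pick S3 (covers 3 new) → pick S8 (covers 2 new) → pick S10 (covers 1 new). Total picks: 4.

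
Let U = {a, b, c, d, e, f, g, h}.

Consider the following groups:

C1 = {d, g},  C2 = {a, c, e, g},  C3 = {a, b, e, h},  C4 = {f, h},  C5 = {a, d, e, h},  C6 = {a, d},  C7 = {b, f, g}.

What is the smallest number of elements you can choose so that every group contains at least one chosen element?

3

Take T = {d, g, h}. Each listed group contains at least one of these, so T is a hitting set of size 3.
No choice of 2 elements meets every group, so 3 is the minimum.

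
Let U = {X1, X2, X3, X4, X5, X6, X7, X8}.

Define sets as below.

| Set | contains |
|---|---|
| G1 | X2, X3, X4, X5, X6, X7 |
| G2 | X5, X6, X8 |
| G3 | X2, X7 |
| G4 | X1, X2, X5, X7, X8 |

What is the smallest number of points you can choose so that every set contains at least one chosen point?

2

Take H = {X5, X7}. Each listed set contains at least one of these, so H is a hitting set of size 2.
The sets G2, G3 are pairwise disjoint, so any hitting set needs a separate point for each — at least 2. Hence 2 is optimal.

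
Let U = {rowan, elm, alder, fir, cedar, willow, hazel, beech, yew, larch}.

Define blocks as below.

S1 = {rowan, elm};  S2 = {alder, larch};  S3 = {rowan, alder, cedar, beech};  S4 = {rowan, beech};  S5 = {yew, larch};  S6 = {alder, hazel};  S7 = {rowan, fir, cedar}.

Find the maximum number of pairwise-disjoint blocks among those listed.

S4, S5, S6 are pairwise disjoint (S4={rowan,beech}; S5={yew,larch}; S6={alder,hazel}).
Every remaining block overlaps one of these, and no 4 of the listed blocks are pairwise disjoint, so 3 is the maximum.

3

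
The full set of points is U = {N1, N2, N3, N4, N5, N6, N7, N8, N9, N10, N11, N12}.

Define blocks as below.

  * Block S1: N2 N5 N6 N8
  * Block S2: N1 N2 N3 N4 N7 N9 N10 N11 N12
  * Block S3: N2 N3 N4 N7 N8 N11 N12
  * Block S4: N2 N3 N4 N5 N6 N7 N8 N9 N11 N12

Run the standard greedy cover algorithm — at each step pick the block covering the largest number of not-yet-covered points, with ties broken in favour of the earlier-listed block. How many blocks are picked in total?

2

Greedy: pick S4 (covers 10 new) → pick S2 (covers 2 new). Total picks: 2.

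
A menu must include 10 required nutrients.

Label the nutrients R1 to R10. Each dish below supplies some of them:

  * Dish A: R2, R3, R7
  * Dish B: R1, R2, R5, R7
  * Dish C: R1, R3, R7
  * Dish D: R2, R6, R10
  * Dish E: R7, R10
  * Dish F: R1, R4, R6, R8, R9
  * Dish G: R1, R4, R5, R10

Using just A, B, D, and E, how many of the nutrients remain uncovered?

Union of A, B, D, E = {R1, R2, R3, R5, R6, R7, R10}.
Not covered: R4, R8, R9 — 3 nutrients.

3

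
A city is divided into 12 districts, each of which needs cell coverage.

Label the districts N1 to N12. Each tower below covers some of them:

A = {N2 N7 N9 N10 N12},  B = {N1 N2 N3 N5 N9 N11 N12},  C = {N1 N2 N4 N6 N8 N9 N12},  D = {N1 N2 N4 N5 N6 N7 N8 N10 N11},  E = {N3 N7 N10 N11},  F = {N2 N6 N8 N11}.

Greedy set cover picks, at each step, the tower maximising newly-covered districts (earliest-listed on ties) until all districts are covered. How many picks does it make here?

Greedy: pick D (covers 9 new) → pick B (covers 3 new). Total picks: 2.

2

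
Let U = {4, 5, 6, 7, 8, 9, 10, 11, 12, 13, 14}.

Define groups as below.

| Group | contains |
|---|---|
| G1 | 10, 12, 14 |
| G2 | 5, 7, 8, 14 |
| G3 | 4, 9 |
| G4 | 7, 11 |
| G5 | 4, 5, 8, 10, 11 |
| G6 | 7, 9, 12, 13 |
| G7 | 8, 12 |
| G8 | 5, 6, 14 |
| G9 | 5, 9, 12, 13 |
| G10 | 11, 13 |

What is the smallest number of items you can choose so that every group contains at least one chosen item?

Take H = {4, 5, 11, 12}. Each listed group contains at least one of these, so H is a hitting set of size 4.
The groups G3, G4, G7, G8 are pairwise disjoint, so any hitting set needs a separate item for each — at least 4. Hence 4 is optimal.

4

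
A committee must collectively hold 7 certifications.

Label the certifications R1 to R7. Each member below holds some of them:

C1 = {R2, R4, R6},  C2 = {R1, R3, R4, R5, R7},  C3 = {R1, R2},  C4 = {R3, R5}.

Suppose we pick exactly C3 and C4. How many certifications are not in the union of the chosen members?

Union of C3, C4 = {R1, R2, R3, R5}.
Not covered: R4, R6, R7 — 3 certifications.

3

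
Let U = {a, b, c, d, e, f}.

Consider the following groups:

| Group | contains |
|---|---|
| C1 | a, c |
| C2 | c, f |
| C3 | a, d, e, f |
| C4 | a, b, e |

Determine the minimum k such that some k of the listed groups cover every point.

Take {C1, C3, C4}. Their union is {a, b, c, d, e, f}, which is all 6 points.
Only C4 contains b, so C4 is forced; the remaining 3 points need at least 2 more groups (each remaining group adds at most 2) — so at least 3 groups are needed, and 3 is optimal.

3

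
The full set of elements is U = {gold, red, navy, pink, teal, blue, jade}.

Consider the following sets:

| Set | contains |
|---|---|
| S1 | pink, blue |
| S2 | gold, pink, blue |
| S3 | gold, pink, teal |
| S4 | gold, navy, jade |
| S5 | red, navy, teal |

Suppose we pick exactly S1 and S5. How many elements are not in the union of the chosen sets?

Union of S1, S5 = {red, navy, pink, teal, blue}.
Not covered: gold, jade — 2 elements.

2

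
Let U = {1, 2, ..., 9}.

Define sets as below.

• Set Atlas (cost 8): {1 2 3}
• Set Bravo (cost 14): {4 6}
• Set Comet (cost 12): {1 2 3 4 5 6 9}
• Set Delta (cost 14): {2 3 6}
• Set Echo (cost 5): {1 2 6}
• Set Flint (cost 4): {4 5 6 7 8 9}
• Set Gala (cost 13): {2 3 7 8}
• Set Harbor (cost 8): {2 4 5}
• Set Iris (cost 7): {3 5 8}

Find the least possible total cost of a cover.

Atlas, Flint together cover every element (Atlas ∪ Flint = {1, 2, 3, 4, 5, 6, 7, 8, 9}); total cost 8 + 4 = 12.
The greedy pick Flint, Echo, Iris costs 16; no covering selection beats 12.

12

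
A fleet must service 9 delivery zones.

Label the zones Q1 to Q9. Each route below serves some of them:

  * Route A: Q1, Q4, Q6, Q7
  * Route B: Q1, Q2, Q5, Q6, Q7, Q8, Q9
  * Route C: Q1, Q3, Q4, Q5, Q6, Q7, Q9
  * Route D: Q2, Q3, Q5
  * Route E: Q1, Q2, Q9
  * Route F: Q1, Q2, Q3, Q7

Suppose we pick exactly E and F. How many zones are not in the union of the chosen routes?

4

Union of E, F = {Q1, Q2, Q3, Q7, Q9}.
Not covered: Q4, Q5, Q6, Q8 — 4 zones.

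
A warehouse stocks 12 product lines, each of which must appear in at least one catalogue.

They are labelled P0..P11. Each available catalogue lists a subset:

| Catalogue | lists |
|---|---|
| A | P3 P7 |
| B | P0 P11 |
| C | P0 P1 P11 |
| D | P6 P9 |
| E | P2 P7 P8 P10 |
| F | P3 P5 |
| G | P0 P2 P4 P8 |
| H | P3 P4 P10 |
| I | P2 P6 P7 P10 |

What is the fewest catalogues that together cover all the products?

Take {C, D, F, G, I}. Their union is {P0, P1, P2, P3, P4, P5, P6, P7, P8, P9, P10, P11}, which is all 12 products.
No 4 of the 9 catalogues cover everything (all 126 combinations miss at least one product), so 5 is optimal.

5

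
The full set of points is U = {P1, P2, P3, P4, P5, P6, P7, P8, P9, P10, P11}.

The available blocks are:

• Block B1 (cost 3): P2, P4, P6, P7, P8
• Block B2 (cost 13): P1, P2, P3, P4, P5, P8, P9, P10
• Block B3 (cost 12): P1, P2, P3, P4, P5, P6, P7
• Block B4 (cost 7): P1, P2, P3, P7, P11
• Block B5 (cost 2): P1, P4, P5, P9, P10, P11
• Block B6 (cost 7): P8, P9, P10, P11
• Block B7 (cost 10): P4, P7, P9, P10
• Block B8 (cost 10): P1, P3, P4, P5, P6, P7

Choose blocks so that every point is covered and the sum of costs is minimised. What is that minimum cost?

12

B1, B4, B5 together cover every point (B1 ∪ B4 ∪ B5 = {P1, P2, P3, P4, P5, P6, P7, P8, P9, P10, P11}); total cost 3 + 7 + 2 = 12.
No covering selection has total cost below 12.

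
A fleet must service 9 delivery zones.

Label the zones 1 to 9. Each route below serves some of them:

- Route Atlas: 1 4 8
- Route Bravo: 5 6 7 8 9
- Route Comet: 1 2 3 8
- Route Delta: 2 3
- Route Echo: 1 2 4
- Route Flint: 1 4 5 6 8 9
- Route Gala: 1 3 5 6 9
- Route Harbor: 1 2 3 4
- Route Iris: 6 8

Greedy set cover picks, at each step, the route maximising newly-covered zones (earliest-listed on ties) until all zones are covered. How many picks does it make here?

3

Greedy: pick Flint (covers 6 new) → pick Comet (covers 2 new) → pick Bravo (covers 1 new). Total picks: 3.
(The true minimum cover uses only 2 routes, so greedy is not optimal here.)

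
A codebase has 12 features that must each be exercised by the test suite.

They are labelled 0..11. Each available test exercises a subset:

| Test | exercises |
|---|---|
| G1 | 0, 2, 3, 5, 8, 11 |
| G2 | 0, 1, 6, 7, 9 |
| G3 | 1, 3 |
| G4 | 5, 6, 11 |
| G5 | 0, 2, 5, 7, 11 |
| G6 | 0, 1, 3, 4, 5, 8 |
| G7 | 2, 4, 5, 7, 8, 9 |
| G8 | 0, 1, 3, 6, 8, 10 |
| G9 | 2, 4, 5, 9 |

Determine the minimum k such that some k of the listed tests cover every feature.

Take {G4, G7, G8}. Their union is {0, 1, 2, 3, 4, 5, 6, 7, 8, 9, 10, 11}, which is all 12 features.
Only G8 contains 10, so G8 is forced; the remaining 6 features need at least 2 more tests (each remaining test adds at most 5) — so at least 3 tests are needed, and 3 is optimal.

3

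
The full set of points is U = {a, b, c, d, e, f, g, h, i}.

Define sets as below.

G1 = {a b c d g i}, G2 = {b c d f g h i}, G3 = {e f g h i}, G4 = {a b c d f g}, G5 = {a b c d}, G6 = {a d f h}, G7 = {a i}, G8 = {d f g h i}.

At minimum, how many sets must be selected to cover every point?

G3 and G4 together: G3 ∪ G4 = {a, b, c, d, e, f, g, h, i} — every point is covered.
No single set has all 9 points (the largest, G2, has 7), so 2 is optimal.

2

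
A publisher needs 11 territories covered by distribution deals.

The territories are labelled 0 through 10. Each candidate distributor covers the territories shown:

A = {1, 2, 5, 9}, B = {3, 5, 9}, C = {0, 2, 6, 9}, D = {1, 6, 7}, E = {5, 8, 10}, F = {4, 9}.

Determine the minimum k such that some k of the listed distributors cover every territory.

5

B and C and D and E and F together: B ∪ C ∪ D ∪ E ∪ F = {0, 1, 2, 3, 4, 5, 6, 7, 8, 9, 10} — every territory is covered.
No 4 of the 6 distributors cover everything (all 15 combinations miss at least one territory), so 5 is optimal.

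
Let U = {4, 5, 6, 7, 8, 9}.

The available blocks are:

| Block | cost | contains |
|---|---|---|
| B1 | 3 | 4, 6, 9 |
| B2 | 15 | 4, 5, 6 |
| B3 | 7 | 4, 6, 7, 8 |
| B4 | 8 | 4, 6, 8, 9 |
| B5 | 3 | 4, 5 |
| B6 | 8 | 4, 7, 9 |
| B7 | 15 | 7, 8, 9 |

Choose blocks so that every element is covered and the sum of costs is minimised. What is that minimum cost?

13

B1, B3, B5 together cover every element (B1 ∪ B3 ∪ B5 = {4, 5, 6, 7, 8, 9}); total cost 3 + 7 + 3 = 13.
No covering selection has total cost below 13.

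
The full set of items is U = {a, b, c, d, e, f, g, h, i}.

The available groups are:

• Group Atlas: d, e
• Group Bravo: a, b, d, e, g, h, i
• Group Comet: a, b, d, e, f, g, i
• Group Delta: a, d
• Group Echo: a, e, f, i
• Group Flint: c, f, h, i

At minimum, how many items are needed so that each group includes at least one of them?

T = {d, i} meets every group (each contains at least one member of T), and |T| = 2.
The groups Delta, Flint are pairwise disjoint, so any hitting set needs a separate item for each — at least 2. Hence 2 is optimal.

2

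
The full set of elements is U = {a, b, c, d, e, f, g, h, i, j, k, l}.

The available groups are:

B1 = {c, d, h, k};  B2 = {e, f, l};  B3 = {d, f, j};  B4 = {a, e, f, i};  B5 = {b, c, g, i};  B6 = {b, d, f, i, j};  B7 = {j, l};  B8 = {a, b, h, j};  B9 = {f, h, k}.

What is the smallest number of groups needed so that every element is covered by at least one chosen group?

4

B1, B4, B5, and B7 cover everything between them: the union {a, b, c, d, e, f, g, h, i, j, k, l} is all of U.
Only B5 contains g, so B5 is forced; the remaining 8 elements need at least 3 more groups (each remaining group adds at most 3) — so at least 4 groups are needed, and 4 is optimal.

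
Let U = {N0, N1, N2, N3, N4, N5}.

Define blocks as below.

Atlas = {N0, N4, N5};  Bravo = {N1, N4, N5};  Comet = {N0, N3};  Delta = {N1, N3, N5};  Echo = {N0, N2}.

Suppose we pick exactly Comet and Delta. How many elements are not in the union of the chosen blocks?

Union of Comet, Delta = {N0, N1, N3, N5}.
Not covered: N2, N4 — 2 elements.

2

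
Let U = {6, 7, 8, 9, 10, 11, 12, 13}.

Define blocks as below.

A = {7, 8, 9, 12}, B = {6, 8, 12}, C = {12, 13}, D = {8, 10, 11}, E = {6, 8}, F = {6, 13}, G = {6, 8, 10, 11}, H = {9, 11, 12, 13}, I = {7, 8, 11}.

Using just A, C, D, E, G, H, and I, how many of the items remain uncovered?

Union of A, C, D, E, G, H, I = {6, 7, 8, 9, 10, 11, 12, 13} — that's every item, so 0 are uncovered.

0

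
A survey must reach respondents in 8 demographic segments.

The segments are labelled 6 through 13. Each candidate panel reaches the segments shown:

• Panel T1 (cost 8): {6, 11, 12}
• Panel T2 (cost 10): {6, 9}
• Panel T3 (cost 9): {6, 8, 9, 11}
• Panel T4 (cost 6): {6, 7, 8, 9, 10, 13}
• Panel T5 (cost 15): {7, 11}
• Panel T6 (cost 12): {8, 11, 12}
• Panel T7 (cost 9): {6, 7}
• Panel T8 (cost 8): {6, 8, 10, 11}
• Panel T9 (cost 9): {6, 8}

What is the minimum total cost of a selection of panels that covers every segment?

14

T1, T4 together cover every segment (T1 ∪ T4 = {6, 7, 8, 9, 10, 11, 12, 13}); total cost 8 + 6 = 14.
No covering selection has total cost below 14.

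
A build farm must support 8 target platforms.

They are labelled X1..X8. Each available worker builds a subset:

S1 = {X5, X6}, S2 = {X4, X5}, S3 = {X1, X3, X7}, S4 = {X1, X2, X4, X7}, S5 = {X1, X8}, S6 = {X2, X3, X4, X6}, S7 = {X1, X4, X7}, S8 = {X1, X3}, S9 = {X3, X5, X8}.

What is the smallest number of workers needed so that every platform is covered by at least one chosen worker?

3

S3 and S6 and S9 together: S3 ∪ S6 ∪ S9 = {X1, X2, X3, X4, X5, X6, X7, X8} — every platform is covered.
No 2 of the 9 workers cover everything (all 36 combinations miss at least one platform), so 3 is optimal.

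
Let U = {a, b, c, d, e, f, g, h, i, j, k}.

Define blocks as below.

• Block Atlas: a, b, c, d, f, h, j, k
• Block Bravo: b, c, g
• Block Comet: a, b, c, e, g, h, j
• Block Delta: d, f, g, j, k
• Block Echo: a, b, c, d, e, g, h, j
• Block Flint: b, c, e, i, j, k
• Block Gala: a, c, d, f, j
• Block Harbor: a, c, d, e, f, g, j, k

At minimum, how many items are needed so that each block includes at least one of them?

The 2 items {c, d} hit every block.
No single item lies in every block, so at least 2 are needed and 2 is optimal.

2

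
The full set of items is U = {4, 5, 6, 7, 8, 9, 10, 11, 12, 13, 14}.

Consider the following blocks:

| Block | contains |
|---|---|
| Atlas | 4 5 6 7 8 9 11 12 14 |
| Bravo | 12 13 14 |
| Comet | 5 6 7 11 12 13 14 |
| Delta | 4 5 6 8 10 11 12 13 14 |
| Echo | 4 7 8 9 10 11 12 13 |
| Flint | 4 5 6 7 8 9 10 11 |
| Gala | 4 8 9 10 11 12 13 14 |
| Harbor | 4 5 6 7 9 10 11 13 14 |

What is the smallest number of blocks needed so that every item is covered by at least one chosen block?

2

Delta and Flint cover everything between them: the union {4, 5, 6, 7, 8, 9, 10, 11, 12, 13, 14} is all of U.
No single block has all 11 items (the largest, Atlas, has 9), so 2 is optimal.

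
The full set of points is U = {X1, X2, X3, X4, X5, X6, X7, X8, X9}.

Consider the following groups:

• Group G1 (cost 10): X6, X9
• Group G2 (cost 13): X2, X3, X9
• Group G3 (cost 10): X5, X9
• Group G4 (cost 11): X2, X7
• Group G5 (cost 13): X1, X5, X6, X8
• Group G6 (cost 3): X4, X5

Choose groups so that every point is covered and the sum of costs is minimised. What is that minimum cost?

40

G2, G4, G5, G6 together cover every point (G2 ∪ G4 ∪ G5 ∪ G6 = {X1, X2, X3, X4, X5, X6, X7, X8, X9}); total cost 13 + 11 + 13 + 3 = 40.
No covering selection has total cost below 40.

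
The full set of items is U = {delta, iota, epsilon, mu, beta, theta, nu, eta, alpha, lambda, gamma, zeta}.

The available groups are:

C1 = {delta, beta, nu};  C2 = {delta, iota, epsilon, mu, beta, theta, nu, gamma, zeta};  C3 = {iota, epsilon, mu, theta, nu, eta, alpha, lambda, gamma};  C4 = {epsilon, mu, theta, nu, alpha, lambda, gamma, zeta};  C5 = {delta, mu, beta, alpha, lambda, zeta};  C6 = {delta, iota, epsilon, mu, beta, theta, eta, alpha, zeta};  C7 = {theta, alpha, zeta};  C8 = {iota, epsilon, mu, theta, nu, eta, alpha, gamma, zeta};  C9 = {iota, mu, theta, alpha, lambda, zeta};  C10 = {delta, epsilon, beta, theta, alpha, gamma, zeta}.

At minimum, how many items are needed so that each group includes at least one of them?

Take H = {beta, theta}. Each listed group contains at least one of these, so H is a hitting set of size 2.
The groups C1, C9 are pairwise disjoint, so any hitting set needs a separate item for each — at least 2. Hence 2 is optimal.

2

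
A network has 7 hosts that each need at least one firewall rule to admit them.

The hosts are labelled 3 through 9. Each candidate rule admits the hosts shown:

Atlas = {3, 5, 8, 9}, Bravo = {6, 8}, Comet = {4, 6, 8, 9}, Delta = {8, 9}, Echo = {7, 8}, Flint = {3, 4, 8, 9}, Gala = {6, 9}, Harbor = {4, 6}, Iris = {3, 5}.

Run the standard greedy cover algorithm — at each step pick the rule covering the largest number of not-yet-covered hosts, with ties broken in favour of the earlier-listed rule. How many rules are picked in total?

Greedy: pick Atlas (covers 4 new) → pick Comet (covers 2 new) → pick Echo (covers 1 new). Total picks: 3.

3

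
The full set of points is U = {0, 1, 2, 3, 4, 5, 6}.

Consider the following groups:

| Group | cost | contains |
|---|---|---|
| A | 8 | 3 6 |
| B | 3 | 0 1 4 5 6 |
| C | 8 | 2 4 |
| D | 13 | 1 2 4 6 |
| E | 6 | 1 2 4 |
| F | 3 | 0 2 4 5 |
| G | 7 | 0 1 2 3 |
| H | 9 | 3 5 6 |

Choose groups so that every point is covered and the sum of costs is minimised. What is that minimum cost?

10

B, G together cover every point (B ∪ G = {0, 1, 2, 3, 4, 5, 6}); total cost 3 + 7 = 10.
The greedy pick B, F, G costs 13; no covering selection beats 10.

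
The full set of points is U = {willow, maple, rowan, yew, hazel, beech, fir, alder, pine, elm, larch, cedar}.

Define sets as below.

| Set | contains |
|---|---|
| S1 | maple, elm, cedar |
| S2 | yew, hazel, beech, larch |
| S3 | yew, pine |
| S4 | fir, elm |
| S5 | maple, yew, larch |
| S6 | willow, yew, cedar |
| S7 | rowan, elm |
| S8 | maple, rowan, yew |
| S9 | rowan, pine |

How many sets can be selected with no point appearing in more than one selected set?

S1, S2, S9 are pairwise disjoint (S1={maple,elm,cedar}; S2={yew,hazel,beech,larch}; S9={rowan,pine}).
Every remaining set overlaps one of these, and no 4 of the listed sets are pairwise disjoint, so 3 is the maximum.

3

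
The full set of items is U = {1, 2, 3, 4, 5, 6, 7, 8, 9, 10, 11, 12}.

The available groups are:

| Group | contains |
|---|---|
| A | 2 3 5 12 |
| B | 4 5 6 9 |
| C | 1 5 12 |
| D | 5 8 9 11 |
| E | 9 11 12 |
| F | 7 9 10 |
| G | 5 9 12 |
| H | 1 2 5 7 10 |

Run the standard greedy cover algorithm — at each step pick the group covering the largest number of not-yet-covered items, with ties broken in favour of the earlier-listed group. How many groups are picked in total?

Greedy: pick H (covers 5 new) → pick B (covers 3 new) → pick A (covers 2 new) → pick D (covers 2 new). Total picks: 4.

4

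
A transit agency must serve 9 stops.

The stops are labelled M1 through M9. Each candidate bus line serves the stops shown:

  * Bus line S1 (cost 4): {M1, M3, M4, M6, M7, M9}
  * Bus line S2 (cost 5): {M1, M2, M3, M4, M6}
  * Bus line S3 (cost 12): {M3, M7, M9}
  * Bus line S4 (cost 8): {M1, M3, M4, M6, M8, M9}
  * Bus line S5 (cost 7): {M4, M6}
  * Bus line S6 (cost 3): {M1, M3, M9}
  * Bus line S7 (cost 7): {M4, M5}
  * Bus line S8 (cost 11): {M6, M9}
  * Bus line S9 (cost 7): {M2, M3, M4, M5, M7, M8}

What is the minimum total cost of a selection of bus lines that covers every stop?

S1, S9 together cover every stop (S1 ∪ S9 = {M1, M2, M3, M4, M5, M6, M7, M8, M9}); total cost 4 + 7 = 11.
No covering selection has total cost below 11.

11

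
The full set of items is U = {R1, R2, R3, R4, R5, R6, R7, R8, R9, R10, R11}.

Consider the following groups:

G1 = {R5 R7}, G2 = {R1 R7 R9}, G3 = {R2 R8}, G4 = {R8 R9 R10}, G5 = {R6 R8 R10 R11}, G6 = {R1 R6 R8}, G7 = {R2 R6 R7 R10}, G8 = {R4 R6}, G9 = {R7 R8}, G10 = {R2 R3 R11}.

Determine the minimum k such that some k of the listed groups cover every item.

G1 and G4 and G6 and G8 and G10 together: G1 ∪ G4 ∪ G6 ∪ G8 ∪ G10 = {R1, R2, R3, R4, R5, R6, R7, R8, R9, R10, R11} — every item is covered.
No 4 of the 10 groups cover everything (all 210 combinations miss at least one item), so 5 is optimal.

5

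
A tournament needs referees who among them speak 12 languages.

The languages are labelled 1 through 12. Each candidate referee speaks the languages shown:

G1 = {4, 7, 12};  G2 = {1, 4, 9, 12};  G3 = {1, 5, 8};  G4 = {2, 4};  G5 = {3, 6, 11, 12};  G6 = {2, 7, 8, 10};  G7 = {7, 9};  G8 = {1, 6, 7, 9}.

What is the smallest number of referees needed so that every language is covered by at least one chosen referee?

G2 and G3 and G5 and G6 together: G2 ∪ G3 ∪ G5 ∪ G6 = {1, 2, 3, 4, 5, 6, 7, 8, 9, 10, 11, 12} — every language is covered.
Only G3 contains 5, so G3 is forced; the remaining 9 languages need at least 3 more referees (each remaining referee adds at most 4) — so at least 4 referees are needed, and 4 is optimal.

4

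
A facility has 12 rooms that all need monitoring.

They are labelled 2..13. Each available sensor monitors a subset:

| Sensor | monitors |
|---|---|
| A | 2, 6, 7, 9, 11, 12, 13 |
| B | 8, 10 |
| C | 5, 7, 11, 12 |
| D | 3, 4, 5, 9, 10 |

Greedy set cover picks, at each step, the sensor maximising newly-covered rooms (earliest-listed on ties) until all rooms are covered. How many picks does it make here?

Greedy: pick A (covers 7 new) → pick D (covers 4 new) → pick B (covers 1 new). Total picks: 3.

3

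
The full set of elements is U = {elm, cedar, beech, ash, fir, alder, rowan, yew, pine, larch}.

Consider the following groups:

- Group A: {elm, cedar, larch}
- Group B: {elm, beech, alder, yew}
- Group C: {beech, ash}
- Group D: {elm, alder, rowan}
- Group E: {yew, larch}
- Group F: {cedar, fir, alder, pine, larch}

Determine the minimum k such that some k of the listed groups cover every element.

C and D and E and F together: C ∪ D ∪ E ∪ F = {elm, cedar, beech, ash, fir, alder, rowan, yew, pine, larch} — every element is covered.
No 3 of the 6 groups cover everything (all 20 combinations miss at least one element), so 4 is optimal.

4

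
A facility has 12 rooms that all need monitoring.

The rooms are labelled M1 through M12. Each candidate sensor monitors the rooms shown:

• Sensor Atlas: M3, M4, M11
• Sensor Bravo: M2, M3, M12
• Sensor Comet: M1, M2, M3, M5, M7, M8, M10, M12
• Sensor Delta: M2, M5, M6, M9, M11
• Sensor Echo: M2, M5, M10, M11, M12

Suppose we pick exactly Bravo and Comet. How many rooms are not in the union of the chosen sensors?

Union of Bravo, Comet = {M1, M2, M3, M5, M7, M8, M10, M12}.
Not covered: M4, M6, M9, M11 — 4 rooms.

4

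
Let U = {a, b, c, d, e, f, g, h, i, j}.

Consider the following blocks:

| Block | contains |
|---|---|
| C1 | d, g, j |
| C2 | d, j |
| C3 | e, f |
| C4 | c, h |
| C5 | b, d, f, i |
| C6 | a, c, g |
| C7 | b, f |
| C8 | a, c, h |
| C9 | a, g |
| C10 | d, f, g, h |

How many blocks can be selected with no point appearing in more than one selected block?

4

C2, C3, C4, C9 are pairwise disjoint (C2={d,j}; C3={e,f}; C4={c,h}; C9={a,g}).
Every remaining block overlaps one of these, and no 5 of the listed blocks are pairwise disjoint, so 4 is the maximum.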